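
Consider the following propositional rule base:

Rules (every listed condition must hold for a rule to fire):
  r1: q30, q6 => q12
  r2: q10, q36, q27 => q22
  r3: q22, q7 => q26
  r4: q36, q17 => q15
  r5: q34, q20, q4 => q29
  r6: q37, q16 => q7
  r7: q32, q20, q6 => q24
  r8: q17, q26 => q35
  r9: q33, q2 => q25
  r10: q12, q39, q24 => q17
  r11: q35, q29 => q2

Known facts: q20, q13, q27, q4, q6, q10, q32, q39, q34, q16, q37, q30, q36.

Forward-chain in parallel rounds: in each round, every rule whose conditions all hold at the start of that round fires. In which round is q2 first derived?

4

Round 1 — r1, r2, r5, r6, r7, derive q12, q22, q29, q7, q24.
Round 2 — r3, r10, derive q26, q17.
Round 3 — r4, r8, derive q15, q35.
Round 4 — r11, derive q2.
q2 first appears in round 4.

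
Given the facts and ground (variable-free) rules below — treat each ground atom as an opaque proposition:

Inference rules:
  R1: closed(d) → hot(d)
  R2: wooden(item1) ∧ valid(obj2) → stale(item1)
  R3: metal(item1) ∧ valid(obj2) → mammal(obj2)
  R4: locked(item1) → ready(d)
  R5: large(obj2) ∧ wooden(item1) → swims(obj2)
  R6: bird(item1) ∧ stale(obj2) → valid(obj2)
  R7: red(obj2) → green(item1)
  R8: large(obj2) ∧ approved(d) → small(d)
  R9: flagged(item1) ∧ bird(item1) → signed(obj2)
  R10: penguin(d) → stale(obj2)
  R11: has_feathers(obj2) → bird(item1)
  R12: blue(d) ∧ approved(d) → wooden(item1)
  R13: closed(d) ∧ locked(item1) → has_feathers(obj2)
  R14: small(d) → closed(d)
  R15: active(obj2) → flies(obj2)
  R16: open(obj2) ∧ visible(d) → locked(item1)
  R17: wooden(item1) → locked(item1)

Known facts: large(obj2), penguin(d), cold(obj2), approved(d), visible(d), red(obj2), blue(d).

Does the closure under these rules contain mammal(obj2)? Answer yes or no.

Round 1 fires R7, R8, R10, R12, giving green(item1), small(d), stale(obj2), wooden(item1).
Round 2 fires R5, R14, R17, giving swims(obj2), closed(d), locked(item1).
Round 3 fires R1, R4, R13, giving hot(d), ready(d), has_feathers(obj2).
Round 4 fires R11, giving bird(item1).
Round 5 fires R6, giving valid(obj2).
Round 6 fires R2, giving stale(item1).
Fixed point reached. mammal(obj2) is concluded only by R3; R3 needs metal(item1) (never derived).

no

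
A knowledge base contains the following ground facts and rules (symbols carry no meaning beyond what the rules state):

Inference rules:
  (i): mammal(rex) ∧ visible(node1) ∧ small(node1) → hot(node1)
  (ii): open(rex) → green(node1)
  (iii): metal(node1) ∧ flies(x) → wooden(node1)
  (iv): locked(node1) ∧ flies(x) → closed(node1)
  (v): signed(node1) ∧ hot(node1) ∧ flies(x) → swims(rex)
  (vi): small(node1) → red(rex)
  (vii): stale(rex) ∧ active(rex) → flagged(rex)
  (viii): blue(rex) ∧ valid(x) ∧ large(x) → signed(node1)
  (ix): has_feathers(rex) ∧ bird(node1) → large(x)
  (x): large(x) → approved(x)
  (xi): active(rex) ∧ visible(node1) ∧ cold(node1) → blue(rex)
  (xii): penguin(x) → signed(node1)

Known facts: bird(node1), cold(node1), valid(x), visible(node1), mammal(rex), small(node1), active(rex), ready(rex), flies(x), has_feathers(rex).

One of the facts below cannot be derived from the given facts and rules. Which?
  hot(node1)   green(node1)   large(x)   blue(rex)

green(node1)

Round 1: (i) [mammal(rex) ∧ visible(node1) ∧ small(node1) → hot(node1)]; (vi) [small(node1) → red(rex)]; (ix) [has_feathers(rex) ∧ bird(node1) → large(x)]; (xi) [active(rex) ∧ visible(node1) ∧ cold(node1) → blue(rex)]. New: hot(node1), red(rex), large(x), blue(rex).
Round 2: (viii) [blue(rex) ∧ valid(x) ∧ large(x) → signed(node1)]; (x) [large(x) → approved(x)]. New: signed(node1), approved(x).
Round 3: (v) [signed(node1) ∧ hot(node1) ∧ flies(x) → swims(rex)]. New: swims(rex).
Derived: hot(node1) (round 1), blue(rex) (round 1), large(x) (round 1). green(node1) never appears in any round.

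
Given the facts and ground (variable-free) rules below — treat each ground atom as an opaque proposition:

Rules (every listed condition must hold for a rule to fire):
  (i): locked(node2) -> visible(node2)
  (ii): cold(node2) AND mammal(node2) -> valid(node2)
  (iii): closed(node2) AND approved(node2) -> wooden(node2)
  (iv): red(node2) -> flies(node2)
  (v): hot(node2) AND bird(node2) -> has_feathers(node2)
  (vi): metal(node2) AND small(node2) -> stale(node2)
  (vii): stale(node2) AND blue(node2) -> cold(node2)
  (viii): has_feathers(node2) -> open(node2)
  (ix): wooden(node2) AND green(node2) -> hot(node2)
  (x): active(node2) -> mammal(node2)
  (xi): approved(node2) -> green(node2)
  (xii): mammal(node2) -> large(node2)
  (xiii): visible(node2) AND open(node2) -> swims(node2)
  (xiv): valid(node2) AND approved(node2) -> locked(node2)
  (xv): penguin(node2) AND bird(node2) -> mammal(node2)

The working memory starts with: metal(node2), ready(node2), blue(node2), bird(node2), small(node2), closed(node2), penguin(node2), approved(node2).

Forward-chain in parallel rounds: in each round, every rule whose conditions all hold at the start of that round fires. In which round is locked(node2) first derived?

4

Round 1: (iii) [closed(node2) AND approved(node2) -> wooden(node2)]; (vi) [metal(node2) AND small(node2) -> stale(node2)]; (xi) [approved(node2) -> green(node2)]; (xv) [penguin(node2) AND bird(node2) -> mammal(node2)]. Adds wooden(node2), stale(node2), green(node2), mammal(node2).
Round 2: (vii) [stale(node2) AND blue(node2) -> cold(node2)]; (ix) [wooden(node2) AND green(node2) -> hot(node2)]; (xii) [mammal(node2) -> large(node2)]. Adds cold(node2), hot(node2), large(node2).
Round 3: (ii) [cold(node2) AND mammal(node2) -> valid(node2)]; (v) [hot(node2) AND bird(node2) -> has_feathers(node2)]. Adds valid(node2), has_feathers(node2).
Round 4: (viii) [has_feathers(node2) -> open(node2)]; (xiv) [valid(node2) AND approved(node2) -> locked(node2)]. Adds open(node2), locked(node2).
locked(node2) first appears in round 4.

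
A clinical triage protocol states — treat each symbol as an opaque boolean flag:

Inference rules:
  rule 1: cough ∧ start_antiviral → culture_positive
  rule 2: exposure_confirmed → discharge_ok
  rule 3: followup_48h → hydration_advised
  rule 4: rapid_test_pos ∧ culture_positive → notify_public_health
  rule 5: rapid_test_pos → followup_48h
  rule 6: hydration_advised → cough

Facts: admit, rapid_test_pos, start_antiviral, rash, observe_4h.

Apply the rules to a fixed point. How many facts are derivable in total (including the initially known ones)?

10

Round 1: rule 5 [rapid_test_pos → followup_48h]. Adds followup_48h.
Round 2: rule 3 [followup_48h → hydration_advised]. Adds hydration_advised.
Round 3: rule 6 [hydration_advised → cough]. Adds cough.
Round 4: rule 1 [cough ∧ start_antiviral → culture_positive]. Adds culture_positive.
Round 5: rule 4 [rapid_test_pos ∧ culture_positive → notify_public_health]. Adds notify_public_health.
Closure: {admit, cough, culture_positive, followup_48h, hydration_advised, notify_public_health, observe_4h, rapid_test_pos, rash, start_antiviral} — 10 facts.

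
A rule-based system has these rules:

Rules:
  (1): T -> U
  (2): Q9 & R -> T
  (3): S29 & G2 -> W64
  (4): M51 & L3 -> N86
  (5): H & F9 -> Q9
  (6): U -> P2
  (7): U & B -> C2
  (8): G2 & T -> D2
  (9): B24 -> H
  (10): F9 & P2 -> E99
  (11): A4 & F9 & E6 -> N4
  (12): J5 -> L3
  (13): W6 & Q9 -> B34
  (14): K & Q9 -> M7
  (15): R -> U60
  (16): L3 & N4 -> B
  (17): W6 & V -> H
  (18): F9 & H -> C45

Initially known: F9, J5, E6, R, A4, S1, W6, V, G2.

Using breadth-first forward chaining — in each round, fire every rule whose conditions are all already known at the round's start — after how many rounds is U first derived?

Round 1: (11) [A4 & F9 & E6 -> N4]; (12) [J5 -> L3]; (15) [R -> U60]; (17) [W6 & V -> H]. New: N4, L3, U60, H.
Round 2: (5) [H & F9 -> Q9]; (16) [L3 & N4 -> B]; (18) [F9 & H -> C45]. New: Q9, B, C45.
Round 3: (2) [Q9 & R -> T]; (13) [W6 & Q9 -> B34]. New: T, B34.
Round 4: (1) [T -> U]; (8) [G2 & T -> D2]. New: U, D2.
U first appears in round 4.

4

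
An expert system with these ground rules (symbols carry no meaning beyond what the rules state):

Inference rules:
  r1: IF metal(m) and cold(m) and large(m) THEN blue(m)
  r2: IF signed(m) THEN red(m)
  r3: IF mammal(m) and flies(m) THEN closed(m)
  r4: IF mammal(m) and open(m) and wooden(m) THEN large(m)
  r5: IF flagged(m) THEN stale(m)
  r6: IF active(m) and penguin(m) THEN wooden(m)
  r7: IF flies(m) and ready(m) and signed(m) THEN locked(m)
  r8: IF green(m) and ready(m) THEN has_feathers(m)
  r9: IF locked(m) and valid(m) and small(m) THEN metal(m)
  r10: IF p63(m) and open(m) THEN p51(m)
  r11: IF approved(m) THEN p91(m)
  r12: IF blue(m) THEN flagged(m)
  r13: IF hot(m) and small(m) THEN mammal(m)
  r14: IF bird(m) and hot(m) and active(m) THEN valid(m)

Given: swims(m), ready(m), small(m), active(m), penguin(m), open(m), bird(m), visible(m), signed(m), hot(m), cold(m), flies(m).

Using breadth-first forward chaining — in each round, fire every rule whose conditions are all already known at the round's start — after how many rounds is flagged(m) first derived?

Round 1: r2 [IF signed(m) THEN red(m)]; r6 [IF active(m) and penguin(m) THEN wooden(m)]; r7 [IF flies(m) and ready(m) and signed(m) THEN locked(m)]; r13 [IF hot(m) and small(m) THEN mammal(m)]; r14 [IF bird(m) and hot(m) and active(m) THEN valid(m)]. New: red(m), wooden(m), locked(m), mammal(m), valid(m).
Round 2: r3 [IF mammal(m) and flies(m) THEN closed(m)]; r4 [IF mammal(m) and open(m) and wooden(m) THEN large(m)]; r9 [IF locked(m) and valid(m) and small(m) THEN metal(m)]. New: closed(m), large(m), metal(m).
Round 3: r1 [IF metal(m) and cold(m) and large(m) THEN blue(m)]. New: blue(m).
Round 4: r12 [IF blue(m) THEN flagged(m)]. New: flagged(m).
flagged(m) first appears in round 4.

4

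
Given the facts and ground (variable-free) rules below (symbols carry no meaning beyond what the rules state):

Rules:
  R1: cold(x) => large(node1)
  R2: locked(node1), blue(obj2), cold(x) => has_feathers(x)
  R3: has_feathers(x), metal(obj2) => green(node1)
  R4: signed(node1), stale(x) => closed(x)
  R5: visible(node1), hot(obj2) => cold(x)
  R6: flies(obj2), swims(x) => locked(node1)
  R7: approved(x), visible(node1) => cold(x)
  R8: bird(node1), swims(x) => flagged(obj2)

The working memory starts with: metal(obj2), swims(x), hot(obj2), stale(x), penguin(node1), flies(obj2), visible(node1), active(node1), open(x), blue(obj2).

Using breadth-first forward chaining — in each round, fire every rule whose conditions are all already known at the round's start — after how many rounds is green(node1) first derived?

Round 1 fires R5, R6, giving cold(x), locked(node1).
Round 2 fires R1, R2, giving large(node1), has_feathers(x).
Round 3 fires R3, giving green(node1).
green(node1) first appears in round 3.

3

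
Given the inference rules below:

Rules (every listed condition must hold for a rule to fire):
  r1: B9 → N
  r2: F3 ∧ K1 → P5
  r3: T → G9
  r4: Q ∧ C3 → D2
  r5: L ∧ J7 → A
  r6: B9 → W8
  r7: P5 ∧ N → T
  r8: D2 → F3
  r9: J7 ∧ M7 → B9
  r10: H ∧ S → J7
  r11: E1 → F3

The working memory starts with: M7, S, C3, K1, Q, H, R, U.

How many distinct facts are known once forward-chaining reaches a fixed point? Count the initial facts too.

17

Round 1: r4 [Q ∧ C3 → D2]; r10 [H ∧ S → J7]. Adds D2, J7.
Round 2: r8 [D2 → F3]; r9 [J7 ∧ M7 → B9]. Adds F3, B9.
Round 3: r1 [B9 → N]; r2 [F3 ∧ K1 → P5]; r6 [B9 → W8]. Adds N, P5, W8.
Round 4: r7 [P5 ∧ N → T]. Adds T.
Round 5: r3 [T → G9]. Adds G9.
Closure: {B9, C3, D2, F3, G9, H, J7, K1, M7, N, P5, Q, R, S, T, U, W8} — 17 facts.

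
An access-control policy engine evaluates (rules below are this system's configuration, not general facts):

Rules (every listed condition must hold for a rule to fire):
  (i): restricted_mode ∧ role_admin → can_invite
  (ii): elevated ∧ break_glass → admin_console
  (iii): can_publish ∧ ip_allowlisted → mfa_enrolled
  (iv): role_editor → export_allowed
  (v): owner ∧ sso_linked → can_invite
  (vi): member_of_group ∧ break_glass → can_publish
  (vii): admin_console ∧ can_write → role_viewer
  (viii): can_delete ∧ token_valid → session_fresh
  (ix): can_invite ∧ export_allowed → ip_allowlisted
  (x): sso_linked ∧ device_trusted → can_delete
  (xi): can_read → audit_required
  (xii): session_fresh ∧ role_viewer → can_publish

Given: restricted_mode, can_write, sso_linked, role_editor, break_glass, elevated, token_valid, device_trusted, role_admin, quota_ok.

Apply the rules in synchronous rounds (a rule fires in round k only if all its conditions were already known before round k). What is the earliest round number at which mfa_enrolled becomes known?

Round 1: (i) [restricted_mode ∧ role_admin → can_invite]; (ii) [elevated ∧ break_glass → admin_console]; (iv) [role_editor → export_allowed]; (x) [sso_linked ∧ device_trusted → can_delete]. Adds can_invite, admin_console, export_allowed, can_delete.
Round 2: (vii) [admin_console ∧ can_write → role_viewer]; (viii) [can_delete ∧ token_valid → session_fresh]; (ix) [can_invite ∧ export_allowed → ip_allowlisted]. Adds role_viewer, session_fresh, ip_allowlisted.
Round 3: (xii) [session_fresh ∧ role_viewer → can_publish]. Adds can_publish.
Round 4: (iii) [can_publish ∧ ip_allowlisted → mfa_enrolled]. Adds mfa_enrolled.
mfa_enrolled first appears in round 4.

4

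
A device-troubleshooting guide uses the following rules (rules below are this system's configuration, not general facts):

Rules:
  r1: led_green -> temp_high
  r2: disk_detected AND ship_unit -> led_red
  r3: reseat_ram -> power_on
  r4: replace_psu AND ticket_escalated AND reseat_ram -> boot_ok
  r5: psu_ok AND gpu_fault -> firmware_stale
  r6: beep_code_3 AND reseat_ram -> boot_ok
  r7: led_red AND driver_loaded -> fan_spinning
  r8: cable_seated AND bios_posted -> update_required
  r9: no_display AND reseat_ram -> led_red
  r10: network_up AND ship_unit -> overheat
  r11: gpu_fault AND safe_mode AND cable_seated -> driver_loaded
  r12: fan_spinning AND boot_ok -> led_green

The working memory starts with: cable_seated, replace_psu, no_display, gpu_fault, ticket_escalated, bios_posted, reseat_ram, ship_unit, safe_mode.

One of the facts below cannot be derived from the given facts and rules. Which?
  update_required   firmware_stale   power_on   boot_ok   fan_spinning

Round 1 fires r3, r4, r8, r9, r11, giving power_on, boot_ok, update_required, led_red, driver_loaded.
Round 2 fires r7, giving fan_spinning.
Round 3 fires r12, giving led_green.
Round 4 fires r1, giving temp_high.
Derived: power_on (round 1), update_required (round 1), fan_spinning (round 2), boot_ok (round 1). firmware_stale never appears in any round.

firmware_stale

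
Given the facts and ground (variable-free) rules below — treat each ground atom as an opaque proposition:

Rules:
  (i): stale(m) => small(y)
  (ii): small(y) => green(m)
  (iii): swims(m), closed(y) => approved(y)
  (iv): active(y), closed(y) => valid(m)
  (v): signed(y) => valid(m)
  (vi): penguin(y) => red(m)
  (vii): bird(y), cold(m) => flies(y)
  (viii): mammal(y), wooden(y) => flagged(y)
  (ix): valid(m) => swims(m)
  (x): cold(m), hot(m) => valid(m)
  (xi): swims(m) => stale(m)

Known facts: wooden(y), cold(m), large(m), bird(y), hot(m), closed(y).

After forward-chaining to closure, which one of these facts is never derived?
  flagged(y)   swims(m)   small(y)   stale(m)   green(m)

flagged(y)

[1] (vii) [bird(y), cold(m) => flies(y)]; (x) [cold(m), hot(m) => valid(m)]. ⇒ new: flies(y), valid(m).
[2] (ix) [valid(m) => swims(m)]. ⇒ new: swims(m).
[3] (iii) [swims(m), closed(y) => approved(y)]; (xi) [swims(m) => stale(m)]. ⇒ new: approved(y), stale(m).
[4] (i) [stale(m) => small(y)]. ⇒ new: small(y).
[5] (ii) [small(y) => green(m)]. ⇒ new: green(m).
Derived: stale(m) (round 3), small(y) (round 4), swims(m) (round 2), green(m) (round 5). flagged(y) never appears in any round.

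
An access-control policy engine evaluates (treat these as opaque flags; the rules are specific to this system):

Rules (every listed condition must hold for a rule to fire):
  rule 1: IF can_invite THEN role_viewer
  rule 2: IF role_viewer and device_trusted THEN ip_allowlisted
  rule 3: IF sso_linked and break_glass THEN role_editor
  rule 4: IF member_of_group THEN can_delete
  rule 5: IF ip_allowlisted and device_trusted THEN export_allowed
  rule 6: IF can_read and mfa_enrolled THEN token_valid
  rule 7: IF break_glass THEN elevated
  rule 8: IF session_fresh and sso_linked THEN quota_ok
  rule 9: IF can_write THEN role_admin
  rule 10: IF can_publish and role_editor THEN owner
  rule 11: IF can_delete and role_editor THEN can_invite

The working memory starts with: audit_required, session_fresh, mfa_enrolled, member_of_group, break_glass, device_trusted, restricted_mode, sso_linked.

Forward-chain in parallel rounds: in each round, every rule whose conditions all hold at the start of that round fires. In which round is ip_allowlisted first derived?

[1] rule 3 [IF sso_linked and break_glass THEN role_editor]; rule 4 [IF member_of_group THEN can_delete]; rule 7 [IF break_glass THEN elevated]; rule 8 [IF session_fresh and sso_linked THEN quota_ok]. ⇒ new: role_editor, can_delete, elevated, quota_ok.
[2] rule 11 [IF can_delete and role_editor THEN can_invite]. ⇒ new: can_invite.
[3] rule 1 [IF can_invite THEN role_viewer]. ⇒ new: role_viewer.
[4] rule 2 [IF role_viewer and device_trusted THEN ip_allowlisted]. ⇒ new: ip_allowlisted.
ip_allowlisted first appears in round 4.

4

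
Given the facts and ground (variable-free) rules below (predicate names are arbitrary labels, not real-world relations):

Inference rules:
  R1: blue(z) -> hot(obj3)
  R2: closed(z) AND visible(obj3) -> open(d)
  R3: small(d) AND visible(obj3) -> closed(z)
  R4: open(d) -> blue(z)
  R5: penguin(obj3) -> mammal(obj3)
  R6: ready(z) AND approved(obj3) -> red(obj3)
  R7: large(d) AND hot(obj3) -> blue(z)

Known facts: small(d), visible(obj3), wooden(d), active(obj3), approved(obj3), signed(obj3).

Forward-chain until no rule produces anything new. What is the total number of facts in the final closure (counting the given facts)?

10

[1] R3 [small(d) AND visible(obj3) -> closed(z)]. ⇒ new: closed(z).
[2] R2 [closed(z) AND visible(obj3) -> open(d)]. ⇒ new: open(d).
[3] R4 [open(d) -> blue(z)]. ⇒ new: blue(z).
[4] R1 [blue(z) -> hot(obj3)]. ⇒ new: hot(obj3).
Closure: {active(obj3), approved(obj3), blue(z), closed(z), hot(obj3), open(d), signed(obj3), small(d), visible(obj3), wooden(d)} — 10 facts.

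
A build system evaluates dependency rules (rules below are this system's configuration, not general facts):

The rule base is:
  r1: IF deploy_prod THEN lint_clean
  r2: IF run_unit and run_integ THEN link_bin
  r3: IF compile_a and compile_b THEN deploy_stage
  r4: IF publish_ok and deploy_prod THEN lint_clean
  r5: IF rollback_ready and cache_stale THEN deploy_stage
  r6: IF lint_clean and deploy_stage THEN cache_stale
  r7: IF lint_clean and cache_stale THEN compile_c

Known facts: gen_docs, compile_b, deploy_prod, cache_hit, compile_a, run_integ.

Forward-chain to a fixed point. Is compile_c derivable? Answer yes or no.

Round 1: r1 [IF deploy_prod THEN lint_clean]; r3 [IF compile_a and compile_b THEN deploy_stage]. Adds lint_clean, deploy_stage.
Round 2: r6 [IF lint_clean and deploy_stage THEN cache_stale]. Adds cache_stale.
Round 3: r7 [IF lint_clean and cache_stale THEN compile_c]. Adds compile_c.
compile_c appears in round 3, so it is derivable.

yes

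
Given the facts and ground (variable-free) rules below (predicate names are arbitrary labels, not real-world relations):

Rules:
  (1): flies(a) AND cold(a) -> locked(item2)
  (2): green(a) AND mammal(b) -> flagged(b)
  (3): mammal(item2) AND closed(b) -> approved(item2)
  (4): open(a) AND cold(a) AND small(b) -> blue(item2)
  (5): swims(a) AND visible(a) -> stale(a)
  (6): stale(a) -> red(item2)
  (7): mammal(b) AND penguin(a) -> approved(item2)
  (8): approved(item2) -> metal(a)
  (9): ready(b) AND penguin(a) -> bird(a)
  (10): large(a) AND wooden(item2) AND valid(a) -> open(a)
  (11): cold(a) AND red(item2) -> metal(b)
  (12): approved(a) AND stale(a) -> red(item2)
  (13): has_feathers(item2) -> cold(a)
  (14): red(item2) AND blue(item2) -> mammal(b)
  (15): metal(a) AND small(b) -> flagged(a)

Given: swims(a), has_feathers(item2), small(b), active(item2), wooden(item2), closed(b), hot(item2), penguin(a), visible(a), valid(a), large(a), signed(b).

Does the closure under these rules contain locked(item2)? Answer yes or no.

no

[1] (5) [swims(a) AND visible(a) -> stale(a)]; (10) [large(a) AND wooden(item2) AND valid(a) -> open(a)]; (13) [has_feathers(item2) -> cold(a)]. ⇒ new: stale(a), open(a), cold(a).
[2] (4) [open(a) AND cold(a) AND small(b) -> blue(item2)]; (6) [stale(a) -> red(item2)]. ⇒ new: blue(item2), red(item2).
[3] (11) [cold(a) AND red(item2) -> metal(b)]; (14) [red(item2) AND blue(item2) -> mammal(b)]. ⇒ new: metal(b), mammal(b).
[4] (7) [mammal(b) AND penguin(a) -> approved(item2)]. ⇒ new: approved(item2).
[5] (8) [approved(item2) -> metal(a)]. ⇒ new: metal(a).
[6] (15) [metal(a) AND small(b) -> flagged(a)]. ⇒ new: flagged(a).
Fixed point reached. locked(item2) is concluded only by (1); (1) needs flies(a) (never derived).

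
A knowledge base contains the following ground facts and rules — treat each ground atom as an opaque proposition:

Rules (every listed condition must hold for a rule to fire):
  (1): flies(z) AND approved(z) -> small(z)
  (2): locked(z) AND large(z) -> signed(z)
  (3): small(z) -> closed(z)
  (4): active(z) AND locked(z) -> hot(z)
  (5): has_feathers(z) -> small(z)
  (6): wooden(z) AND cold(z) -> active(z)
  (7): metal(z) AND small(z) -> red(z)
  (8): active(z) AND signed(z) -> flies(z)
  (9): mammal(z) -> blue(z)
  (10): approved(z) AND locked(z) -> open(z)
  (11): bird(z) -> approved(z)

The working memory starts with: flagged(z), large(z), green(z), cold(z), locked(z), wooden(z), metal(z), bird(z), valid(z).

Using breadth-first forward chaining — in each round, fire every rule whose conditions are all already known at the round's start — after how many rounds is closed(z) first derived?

4

[1] (2) [locked(z) AND large(z) -> signed(z)]; (6) [wooden(z) AND cold(z) -> active(z)]; (11) [bird(z) -> approved(z)]. ⇒ new: signed(z), active(z), approved(z).
[2] (4) [active(z) AND locked(z) -> hot(z)]; (8) [active(z) AND signed(z) -> flies(z)]; (10) [approved(z) AND locked(z) -> open(z)]. ⇒ new: hot(z), flies(z), open(z).
[3] (1) [flies(z) AND approved(z) -> small(z)]. ⇒ new: small(z).
[4] (3) [small(z) -> closed(z)]; (7) [metal(z) AND small(z) -> red(z)]. ⇒ new: closed(z), red(z).
closed(z) first appears in round 4.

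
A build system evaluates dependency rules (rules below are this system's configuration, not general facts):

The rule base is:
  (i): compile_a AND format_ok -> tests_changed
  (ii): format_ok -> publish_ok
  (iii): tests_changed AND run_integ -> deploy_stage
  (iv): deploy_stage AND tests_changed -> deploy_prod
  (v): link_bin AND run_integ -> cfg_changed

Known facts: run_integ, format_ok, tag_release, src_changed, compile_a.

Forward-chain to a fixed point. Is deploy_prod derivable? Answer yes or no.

yes

Round 1: (i) [compile_a AND format_ok -> tests_changed]; (ii) [format_ok -> publish_ok]. New: tests_changed, publish_ok.
Round 2: (iii) [tests_changed AND run_integ -> deploy_stage]. New: deploy_stage.
Round 3: (iv) [deploy_stage AND tests_changed -> deploy_prod]. New: deploy_prod.
deploy_prod appears in round 3, so it is derivable.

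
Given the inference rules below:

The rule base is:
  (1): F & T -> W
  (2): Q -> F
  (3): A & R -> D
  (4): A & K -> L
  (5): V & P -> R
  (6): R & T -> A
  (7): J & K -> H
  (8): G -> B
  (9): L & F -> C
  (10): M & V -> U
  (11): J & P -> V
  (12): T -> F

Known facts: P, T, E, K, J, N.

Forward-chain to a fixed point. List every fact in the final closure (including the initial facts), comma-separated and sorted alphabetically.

A, C, D, E, F, H, J, K, L, N, P, R, T, V, W

Round 1: (7) [J & K -> H]; (11) [J & P -> V]; (12) [T -> F]. New: H, V, F.
Round 2: (1) [F & T -> W]; (5) [V & P -> R]. New: W, R.
Round 3: (6) [R & T -> A]. New: A.
Round 4: (3) [A & R -> D]; (4) [A & K -> L]. New: D, L.
Round 5: (9) [L & F -> C]. New: C.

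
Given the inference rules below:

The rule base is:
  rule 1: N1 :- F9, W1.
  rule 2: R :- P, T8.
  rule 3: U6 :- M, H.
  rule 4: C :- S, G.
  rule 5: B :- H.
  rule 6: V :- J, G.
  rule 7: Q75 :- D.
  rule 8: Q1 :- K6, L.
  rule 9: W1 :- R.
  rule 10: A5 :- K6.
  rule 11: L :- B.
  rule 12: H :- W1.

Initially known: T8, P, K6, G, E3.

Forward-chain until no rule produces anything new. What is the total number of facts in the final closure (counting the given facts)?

12

Round 1: rule 2 [R :- P, T8.]; rule 10 [A5 :- K6.]. Adds R, A5.
Round 2: rule 9 [W1 :- R.]. Adds W1.
Round 3: rule 12 [H :- W1.]. Adds H.
Round 4: rule 5 [B :- H.]. Adds B.
Round 5: rule 11 [L :- B.]. Adds L.
Round 6: rule 8 [Q1 :- K6, L.]. Adds Q1.
Closure: {A5, B, E3, G, H, K6, L, P, Q1, R, T8, W1} — 12 facts.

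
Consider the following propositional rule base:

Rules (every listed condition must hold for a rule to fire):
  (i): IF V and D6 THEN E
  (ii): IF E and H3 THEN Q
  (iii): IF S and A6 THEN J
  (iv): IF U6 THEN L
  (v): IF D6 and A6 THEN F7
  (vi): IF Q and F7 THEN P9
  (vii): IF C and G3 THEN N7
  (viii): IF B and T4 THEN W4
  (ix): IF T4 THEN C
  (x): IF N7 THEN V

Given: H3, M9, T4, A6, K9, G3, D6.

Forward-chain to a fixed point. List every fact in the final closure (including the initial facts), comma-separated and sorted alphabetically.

Round 1: (v) [IF D6 and A6 THEN F7]; (ix) [IF T4 THEN C]. New: F7, C.
Round 2: (vii) [IF C and G3 THEN N7]. New: N7.
Round 3: (x) [IF N7 THEN V]. New: V.
Round 4: (i) [IF V and D6 THEN E]. New: E.
Round 5: (ii) [IF E and H3 THEN Q]. New: Q.
Round 6: (vi) [IF Q and F7 THEN P9]. New: P9.

A6, C, D6, E, F7, G3, H3, K9, M9, N7, P9, Q, T4, V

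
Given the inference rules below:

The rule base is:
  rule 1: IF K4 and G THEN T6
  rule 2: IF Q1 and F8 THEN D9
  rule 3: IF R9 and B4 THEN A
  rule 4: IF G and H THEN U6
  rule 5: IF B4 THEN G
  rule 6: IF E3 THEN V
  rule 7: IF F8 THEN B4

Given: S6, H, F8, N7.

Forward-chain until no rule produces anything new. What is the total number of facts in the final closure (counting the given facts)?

7

Round 1: rule 7 [IF F8 THEN B4]. New: B4.
Round 2: rule 5 [IF B4 THEN G]. New: G.
Round 3: rule 4 [IF G and H THEN U6]. New: U6.
Closure: {B4, F8, G, H, N7, S6, U6} — 7 facts.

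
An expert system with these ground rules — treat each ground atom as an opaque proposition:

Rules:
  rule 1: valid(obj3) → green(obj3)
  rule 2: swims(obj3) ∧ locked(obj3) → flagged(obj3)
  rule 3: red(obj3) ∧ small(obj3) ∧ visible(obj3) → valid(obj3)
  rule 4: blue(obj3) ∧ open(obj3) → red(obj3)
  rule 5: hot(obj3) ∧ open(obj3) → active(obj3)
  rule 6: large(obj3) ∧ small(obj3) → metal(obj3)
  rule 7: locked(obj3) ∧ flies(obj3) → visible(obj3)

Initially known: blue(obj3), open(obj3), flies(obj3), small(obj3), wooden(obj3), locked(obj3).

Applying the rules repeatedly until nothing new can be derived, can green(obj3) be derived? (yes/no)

Round 1 — rule 4, rule 7, derive red(obj3), visible(obj3).
Round 2 — rule 3, derive valid(obj3).
Round 3 — rule 1, derive green(obj3).
green(obj3) appears in round 3, so it is derivable.

yes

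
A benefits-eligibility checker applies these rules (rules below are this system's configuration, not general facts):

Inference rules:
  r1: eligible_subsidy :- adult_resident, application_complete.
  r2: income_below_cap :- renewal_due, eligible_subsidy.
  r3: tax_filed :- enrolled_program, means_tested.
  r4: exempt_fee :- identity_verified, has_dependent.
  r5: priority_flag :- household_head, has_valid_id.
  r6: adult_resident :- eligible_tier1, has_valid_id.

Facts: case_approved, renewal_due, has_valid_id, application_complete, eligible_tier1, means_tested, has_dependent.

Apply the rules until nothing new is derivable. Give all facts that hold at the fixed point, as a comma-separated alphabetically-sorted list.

adult_resident, application_complete, case_approved, eligible_subsidy, eligible_tier1, has_dependent, has_valid_id, income_below_cap, means_tested, renewal_due

[1] r6 [adult_resident :- eligible_tier1, has_valid_id.]. ⇒ new: adult_resident.
[2] r1 [eligible_subsidy :- adult_resident, application_complete.]. ⇒ new: eligible_subsidy.
[3] r2 [income_below_cap :- renewal_due, eligible_subsidy.]. ⇒ new: income_below_cap.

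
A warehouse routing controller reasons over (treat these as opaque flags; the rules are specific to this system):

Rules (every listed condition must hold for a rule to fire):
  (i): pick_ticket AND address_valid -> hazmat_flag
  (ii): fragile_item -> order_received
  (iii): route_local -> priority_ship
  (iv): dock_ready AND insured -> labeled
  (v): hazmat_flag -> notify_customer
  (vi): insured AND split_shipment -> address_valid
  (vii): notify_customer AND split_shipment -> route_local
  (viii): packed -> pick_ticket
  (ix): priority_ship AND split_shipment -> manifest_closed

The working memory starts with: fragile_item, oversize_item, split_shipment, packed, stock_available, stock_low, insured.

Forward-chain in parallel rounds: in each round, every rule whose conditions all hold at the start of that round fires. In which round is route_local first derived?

4

Round 1 fires (ii), (vi), (viii), giving order_received, address_valid, pick_ticket.
Round 2 fires (i), giving hazmat_flag.
Round 3 fires (v), giving notify_customer.
Round 4 fires (vii), giving route_local.
route_local first appears in round 4.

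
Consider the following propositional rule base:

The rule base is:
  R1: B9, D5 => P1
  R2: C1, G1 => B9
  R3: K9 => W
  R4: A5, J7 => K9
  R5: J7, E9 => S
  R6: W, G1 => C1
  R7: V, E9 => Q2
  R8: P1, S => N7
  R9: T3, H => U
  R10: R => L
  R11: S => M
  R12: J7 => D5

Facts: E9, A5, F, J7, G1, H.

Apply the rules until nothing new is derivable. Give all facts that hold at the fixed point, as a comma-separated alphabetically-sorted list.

A5, B9, C1, D5, E9, F, G1, H, J7, K9, M, N7, P1, S, W

Round 1 fires R4, R5, R12, giving K9, S, D5.
Round 2 fires R3, R11, giving W, M.
Round 3 fires R6, giving C1.
Round 4 fires R2, giving B9.
Round 5 fires R1, giving P1.
Round 6 fires R8, giving N7.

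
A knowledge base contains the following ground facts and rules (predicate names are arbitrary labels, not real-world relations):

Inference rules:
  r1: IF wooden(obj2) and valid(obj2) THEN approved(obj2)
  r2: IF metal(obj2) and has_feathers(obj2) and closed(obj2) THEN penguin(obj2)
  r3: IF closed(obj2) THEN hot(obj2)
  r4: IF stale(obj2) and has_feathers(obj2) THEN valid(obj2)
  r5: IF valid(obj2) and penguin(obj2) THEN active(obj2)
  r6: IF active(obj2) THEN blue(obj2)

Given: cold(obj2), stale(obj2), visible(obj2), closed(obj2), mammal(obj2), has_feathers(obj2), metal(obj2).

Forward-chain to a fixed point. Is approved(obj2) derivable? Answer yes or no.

Round 1: r2 [IF metal(obj2) and has_feathers(obj2) and closed(obj2) THEN penguin(obj2)]; r3 [IF closed(obj2) THEN hot(obj2)]; r4 [IF stale(obj2) and has_feathers(obj2) THEN valid(obj2)]. Adds penguin(obj2), hot(obj2), valid(obj2).
Round 2: r5 [IF valid(obj2) and penguin(obj2) THEN active(obj2)]. Adds active(obj2).
Round 3: r6 [IF active(obj2) THEN blue(obj2)]. Adds blue(obj2).
Fixed point reached. approved(obj2) is concluded only by r1; r1 needs wooden(obj2) (never derived).

no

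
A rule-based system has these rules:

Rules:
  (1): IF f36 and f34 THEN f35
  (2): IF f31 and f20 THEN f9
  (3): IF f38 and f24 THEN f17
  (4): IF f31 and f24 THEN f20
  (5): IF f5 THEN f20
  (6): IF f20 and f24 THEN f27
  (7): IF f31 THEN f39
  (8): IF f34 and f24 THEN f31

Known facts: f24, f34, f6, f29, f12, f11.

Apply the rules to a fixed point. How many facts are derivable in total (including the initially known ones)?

11

Round 1 — (8), derive f31.
Round 2 — (4), (7), derive f20, f39.
Round 3 — (2), (6), derive f9, f27.
Closure: {f11, f12, f20, f24, f27, f29, f31, f34, f39, f6, f9} — 11 facts.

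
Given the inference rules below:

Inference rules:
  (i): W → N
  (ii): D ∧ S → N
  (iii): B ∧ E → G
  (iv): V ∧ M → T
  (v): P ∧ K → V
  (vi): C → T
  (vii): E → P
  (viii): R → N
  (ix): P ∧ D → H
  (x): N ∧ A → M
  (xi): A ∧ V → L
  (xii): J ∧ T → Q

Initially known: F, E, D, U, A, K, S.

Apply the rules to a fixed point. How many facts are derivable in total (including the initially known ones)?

14

[1] (ii) [D ∧ S → N]; (vii) [E → P]. ⇒ new: N, P.
[2] (v) [P ∧ K → V]; (ix) [P ∧ D → H]; (x) [N ∧ A → M]. ⇒ new: V, H, M.
[3] (iv) [V ∧ M → T]; (xi) [A ∧ V → L]. ⇒ new: T, L.
Closure: {A, D, E, F, H, K, L, M, N, P, S, T, U, V} — 14 facts.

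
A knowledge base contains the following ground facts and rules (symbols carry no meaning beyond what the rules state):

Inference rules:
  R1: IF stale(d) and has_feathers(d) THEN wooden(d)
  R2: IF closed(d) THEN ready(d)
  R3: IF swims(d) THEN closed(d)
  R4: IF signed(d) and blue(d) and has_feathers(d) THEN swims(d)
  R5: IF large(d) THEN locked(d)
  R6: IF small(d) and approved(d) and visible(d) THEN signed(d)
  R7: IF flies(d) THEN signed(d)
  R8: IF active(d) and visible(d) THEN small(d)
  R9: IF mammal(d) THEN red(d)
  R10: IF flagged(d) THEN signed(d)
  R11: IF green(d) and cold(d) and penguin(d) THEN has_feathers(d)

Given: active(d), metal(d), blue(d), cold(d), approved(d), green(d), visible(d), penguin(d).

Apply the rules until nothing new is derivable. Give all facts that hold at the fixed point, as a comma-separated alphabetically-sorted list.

active(d), approved(d), blue(d), closed(d), cold(d), green(d), has_feathers(d), metal(d), penguin(d), ready(d), signed(d), small(d), swims(d), visible(d)

[1] R8 [IF active(d) and visible(d) THEN small(d)]; R11 [IF green(d) and cold(d) and penguin(d) THEN has_feathers(d)]. ⇒ new: small(d), has_feathers(d).
[2] R6 [IF small(d) and approved(d) and visible(d) THEN signed(d)]. ⇒ new: signed(d).
[3] R4 [IF signed(d) and blue(d) and has_feathers(d) THEN swims(d)]. ⇒ new: swims(d).
[4] R3 [IF swims(d) THEN closed(d)]. ⇒ new: closed(d).
[5] R2 [IF closed(d) THEN ready(d)]. ⇒ new: ready(d).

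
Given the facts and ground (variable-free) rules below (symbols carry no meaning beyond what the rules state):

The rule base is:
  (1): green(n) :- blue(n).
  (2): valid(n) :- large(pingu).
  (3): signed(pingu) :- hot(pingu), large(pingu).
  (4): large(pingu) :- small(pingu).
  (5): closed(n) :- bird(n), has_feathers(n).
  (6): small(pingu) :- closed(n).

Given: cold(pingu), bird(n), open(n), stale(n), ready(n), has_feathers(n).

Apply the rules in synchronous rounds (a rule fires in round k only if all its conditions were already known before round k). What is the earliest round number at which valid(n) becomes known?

Round 1 — (5), derive closed(n).
Round 2 — (6), derive small(pingu).
Round 3 — (4), derive large(pingu).
Round 4 — (2), derive valid(n).
valid(n) first appears in round 4.

4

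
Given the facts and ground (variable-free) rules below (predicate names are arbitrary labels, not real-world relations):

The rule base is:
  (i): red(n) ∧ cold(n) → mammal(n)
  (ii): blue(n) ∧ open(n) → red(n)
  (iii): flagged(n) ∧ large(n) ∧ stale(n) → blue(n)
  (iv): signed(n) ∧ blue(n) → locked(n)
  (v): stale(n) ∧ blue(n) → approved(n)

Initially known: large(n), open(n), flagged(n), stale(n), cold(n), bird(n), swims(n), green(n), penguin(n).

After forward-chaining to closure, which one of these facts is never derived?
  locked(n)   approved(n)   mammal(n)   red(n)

locked(n)

Round 1: (iii) [flagged(n) ∧ large(n) ∧ stale(n) → blue(n)]. New: blue(n).
Round 2: (ii) [blue(n) ∧ open(n) → red(n)]; (v) [stale(n) ∧ blue(n) → approved(n)]. New: red(n), approved(n).
Round 3: (i) [red(n) ∧ cold(n) → mammal(n)]. New: mammal(n).
Derived: red(n) (round 2), approved(n) (round 2), mammal(n) (round 3). locked(n) never appears in any round.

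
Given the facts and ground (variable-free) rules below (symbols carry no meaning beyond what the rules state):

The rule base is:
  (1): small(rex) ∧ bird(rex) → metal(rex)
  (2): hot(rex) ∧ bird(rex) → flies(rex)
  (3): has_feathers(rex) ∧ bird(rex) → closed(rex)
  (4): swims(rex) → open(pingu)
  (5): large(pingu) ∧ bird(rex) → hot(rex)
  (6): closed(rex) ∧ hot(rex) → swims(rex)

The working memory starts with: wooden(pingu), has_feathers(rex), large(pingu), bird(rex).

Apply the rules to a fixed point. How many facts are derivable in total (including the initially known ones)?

[1] (3) [has_feathers(rex) ∧ bird(rex) → closed(rex)]; (5) [large(pingu) ∧ bird(rex) → hot(rex)]. ⇒ new: closed(rex), hot(rex).
[2] (2) [hot(rex) ∧ bird(rex) → flies(rex)]; (6) [closed(rex) ∧ hot(rex) → swims(rex)]. ⇒ new: flies(rex), swims(rex).
[3] (4) [swims(rex) → open(pingu)]. ⇒ new: open(pingu).
Closure: {bird(rex), closed(rex), flies(rex), has_feathers(rex), hot(rex), large(pingu), open(pingu), swims(rex), wooden(pingu)} — 9 facts.

9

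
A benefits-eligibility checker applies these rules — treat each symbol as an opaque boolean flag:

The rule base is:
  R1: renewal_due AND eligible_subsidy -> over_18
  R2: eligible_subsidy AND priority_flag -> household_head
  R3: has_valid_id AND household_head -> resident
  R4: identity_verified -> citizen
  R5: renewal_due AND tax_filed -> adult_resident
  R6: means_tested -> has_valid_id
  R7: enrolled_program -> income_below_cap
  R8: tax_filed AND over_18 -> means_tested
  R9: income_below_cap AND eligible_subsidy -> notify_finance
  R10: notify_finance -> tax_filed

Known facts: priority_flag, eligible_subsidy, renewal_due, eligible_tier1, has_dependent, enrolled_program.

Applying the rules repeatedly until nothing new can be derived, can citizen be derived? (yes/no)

Round 1: R1 [renewal_due AND eligible_subsidy -> over_18]; R2 [eligible_subsidy AND priority_flag -> household_head]; R7 [enrolled_program -> income_below_cap]. New: over_18, household_head, income_below_cap.
Round 2: R9 [income_below_cap AND eligible_subsidy -> notify_finance]. New: notify_finance.
Round 3: R10 [notify_finance -> tax_filed]. New: tax_filed.
Round 4: R5 [renewal_due AND tax_filed -> adult_resident]; R8 [tax_filed AND over_18 -> means_tested]. New: adult_resident, means_tested.
Round 5: R6 [means_tested -> has_valid_id]. New: has_valid_id.
Round 6: R3 [has_valid_id AND household_head -> resident]. New: resident.
Fixed point reached. citizen is concluded only by R4; R4 needs identity_verified (never derived).

no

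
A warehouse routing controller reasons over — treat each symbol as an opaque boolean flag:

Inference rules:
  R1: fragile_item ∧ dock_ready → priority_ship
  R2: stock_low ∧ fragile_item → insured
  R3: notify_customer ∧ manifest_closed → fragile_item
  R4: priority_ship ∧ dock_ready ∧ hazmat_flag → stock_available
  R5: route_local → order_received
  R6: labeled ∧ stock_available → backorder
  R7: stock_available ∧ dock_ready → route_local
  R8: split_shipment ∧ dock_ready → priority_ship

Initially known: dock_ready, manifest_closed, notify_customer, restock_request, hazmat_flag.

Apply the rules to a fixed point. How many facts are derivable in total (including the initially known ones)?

10

Round 1: R3 [notify_customer ∧ manifest_closed → fragile_item]. New: fragile_item.
Round 2: R1 [fragile_item ∧ dock_ready → priority_ship]. New: priority_ship.
Round 3: R4 [priority_ship ∧ dock_ready ∧ hazmat_flag → stock_available]. New: stock_available.
Round 4: R7 [stock_available ∧ dock_ready → route_local]. New: route_local.
Round 5: R5 [route_local → order_received]. New: order_received.
Closure: {dock_ready, fragile_item, hazmat_flag, manifest_closed, notify_customer, order_received, priority_ship, restock_request, route_local, stock_available} — 10 facts.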